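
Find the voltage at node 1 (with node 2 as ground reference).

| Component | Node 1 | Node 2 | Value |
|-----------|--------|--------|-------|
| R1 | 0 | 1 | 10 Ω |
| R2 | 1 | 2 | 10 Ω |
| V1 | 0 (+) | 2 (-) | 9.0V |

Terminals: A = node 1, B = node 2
Nodal analysis, taking node 2 as the 0 V reference.
Source V1 fixes V_0 = 9 V.
KCL at each unknown node (sum of currents leaving = 0; resistances in Ω):
  Node 1: (V_1 - 9)/10 + (V_1 - 0)/10 = 0
Collecting terms: 0.2 × V_1 = 0.9  =>  V_1 = 4.5 V
The requested potential is V_1 = 4.5 V.

Final answer: V_1 = 4.5 V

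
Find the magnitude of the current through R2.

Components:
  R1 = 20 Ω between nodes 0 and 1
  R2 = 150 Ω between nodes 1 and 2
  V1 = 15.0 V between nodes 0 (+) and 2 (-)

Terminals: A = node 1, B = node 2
Nodal analysis, taking node 2 as the 0 V reference.
Source V1 fixes V_0 = 15 V.
KCL at each unknown node (sum of currents leaving = 0; resistances in Ω):
  Node 1: (V_1 - 15)/20 + (V_1 - 0)/150 = 0
Collecting terms: 0.05667 × V_1 = 0.75  =>  V_1 = 13.24 V
I_R2 = (V_1 - V_2)/R2 = (13.24 - 0)/150 = 0.08824 A
|I_R2| = 0.08824 A

Final answer: |I_R2| = 0.08824 A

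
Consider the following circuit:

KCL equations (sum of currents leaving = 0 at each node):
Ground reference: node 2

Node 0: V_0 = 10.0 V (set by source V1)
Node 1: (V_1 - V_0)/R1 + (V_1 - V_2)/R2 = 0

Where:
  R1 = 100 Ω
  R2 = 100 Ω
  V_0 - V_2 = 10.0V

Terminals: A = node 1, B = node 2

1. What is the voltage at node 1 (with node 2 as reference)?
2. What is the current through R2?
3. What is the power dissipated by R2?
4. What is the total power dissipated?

Nodal analysis, taking node 2 as the 0 V reference.
Source V1 fixes V_0 = 10 V.
KCL at each unknown node (sum of currents leaving = 0; resistances in Ω):
  Node 1: (V_1 - 10)/100 + (V_1 - 0)/100 = 0
Collecting terms: 0.02 × V_1 = 0.1  =>  V_1 = 5 V
Part 1:
  Read off the nodal solution: V_1 = 5 V
Part 2:
  I_R2 = (V_1 - V_2)/R2 = (5 - 0)/100 = 0.05 A
  Magnitude: I_R2 = 0.05 A
Part 3:
  I_R2 = (V_1 - V_2)/R2 = (5 - 0)/100 = 0.05 A
  P_R2 = I_R2² × R2 = (0.05)² × 100 = 0.25 W
Part 4:
  Power in each resistor, P = (ΔV)²/R:
    P_R1 = (10 - 5)²/100 = 0.25 W
    P_R2 = (5 - 0)²/100 = 0.25 W
  P_total = P_R1 + P_R2 = 0.5 W

Final answers:
1. V_1 = 5 V
2. I_R2 = 0.05 A
3. P_R2 = 0.25 W
4. P_total = 0.5 W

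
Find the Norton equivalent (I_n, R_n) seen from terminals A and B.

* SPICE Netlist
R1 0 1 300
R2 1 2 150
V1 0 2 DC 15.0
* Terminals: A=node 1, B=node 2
Find the Thévenin equivalent first; then I_n = V_th/R_th and R_n = R_th.
Step 1 — V_th is the open-circuit voltage V_A - V_B (nothing connected across the terminals).
Nodal analysis, taking node 2 as the 0 V reference.
Source V1 fixes V_0 = 15 V.
KCL at each unknown node (sum of currents leaving = 0; resistances in Ω):
  Node 1: (V_1 - 15)/300 + (V_1 - 0)/150 = 0
Collecting terms: 0.01 × V_1 = 0.05  =>  V_1 = 5 V
V_th = V_1 - V_2 = 5 - 0 = 5 V
Step 2 — R_th: zero the source — replace V1 by a short circuit (node 2 merges into node 0) — and find the resistance seen between A (node 1) and B (node 0).
Reduce the network between node 1 (A) and node 0 (B) by series/parallel combination:
  Rp1 = R1 ‖ R2 (parallel, both between nodes 0 and 1) = 1/(1/300 + 1/150) = 100 Ω
R_th = 100 Ω
I_n = V_th/R_th = 5/100 = 0.05 A, and R_n = R_th = 100 Ω

Final answer: I_n = 0.05 A, R_n = 100 Ω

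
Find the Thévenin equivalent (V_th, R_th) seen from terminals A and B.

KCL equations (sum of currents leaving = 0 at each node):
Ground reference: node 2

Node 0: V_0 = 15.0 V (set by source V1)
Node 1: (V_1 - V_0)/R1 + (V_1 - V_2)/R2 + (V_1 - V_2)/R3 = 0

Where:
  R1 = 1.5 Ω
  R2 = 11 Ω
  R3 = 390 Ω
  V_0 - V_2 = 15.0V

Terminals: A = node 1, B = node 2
Step 1 — V_th is the open-circuit voltage V_A - V_B (nothing connected across the terminals).
Nodal analysis, taking node 2 as the 0 V reference.
Source V1 fixes V_0 = 15 V.
KCL at each unknown node (sum of currents leaving = 0; resistances in Ω):
  Node 1: (V_1 - 15)/1.5 + (V_1 - 0)/11 + (V_1 - 0)/390 = 0
Collecting terms: 0.7601 × V_1 = 10  =>  V_1 = 13.16 V
V_th = V_1 - V_2 = 13.16 - 0 = 13.16 V
Step 2 — R_th: zero the source — replace V1 by a short circuit (node 2 merges into node 0) — and find the resistance seen between A (node 1) and B (node 0).
Reduce the network between node 1 (A) and node 0 (B) by series/parallel combination:
  Rp1 = R1 ‖ R2 ‖ R3 (parallel, all between nodes 0 and 1) = 1/(1/1.5 + 1/11 + 1/390) = 1.316 Ω
R_th = 1.316 Ω

Final answer: V_th = 13.16 V, R_th = 1.316 Ω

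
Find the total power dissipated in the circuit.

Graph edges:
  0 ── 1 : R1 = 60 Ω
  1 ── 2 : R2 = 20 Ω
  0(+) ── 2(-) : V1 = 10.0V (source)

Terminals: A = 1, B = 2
Nodal analysis, taking node 2 as the 0 V reference.
Source V1 fixes V_0 = 10 V.
KCL at each unknown node (sum of currents leaving = 0; resistances in Ω):
  Node 1: (V_1 - 10)/60 + (V_1 - 0)/20 = 0
Collecting terms: 0.06667 × V_1 = 0.1667  =>  V_1 = 2.5 V
Power in each resistor, P = (ΔV)²/R:
  P_R1 = (10 - 2.5)²/60 = 0.9375 W
  P_R2 = (2.5 - 0)²/20 = 0.3125 W
P_total = P_R1 + P_R2 = 1.25 W

Final answer: 1.25 W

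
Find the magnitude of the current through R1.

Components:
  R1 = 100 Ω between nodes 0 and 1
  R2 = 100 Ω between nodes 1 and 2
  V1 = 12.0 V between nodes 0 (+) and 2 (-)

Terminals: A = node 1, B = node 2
Nodal analysis, taking node 2 as the 0 V reference.
Source V1 fixes V_0 = 12 V.
KCL at each unknown node (sum of currents leaving = 0; resistances in Ω):
  Node 1: (V_1 - 12)/100 + (V_1 - 0)/100 = 0
Collecting terms: 0.02 × V_1 = 0.12  =>  V_1 = 6 V
I_R1 = (V_0 - V_1)/R1 = (12 - 6)/100 = 0.06 A
|I_R1| = 0.06 A

Final answer: |I_R1| = 0.06 A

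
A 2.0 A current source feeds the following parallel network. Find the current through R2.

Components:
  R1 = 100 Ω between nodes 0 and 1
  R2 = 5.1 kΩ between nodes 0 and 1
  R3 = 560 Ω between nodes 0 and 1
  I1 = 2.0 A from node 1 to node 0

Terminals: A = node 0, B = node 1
All resistors sit directly between nodes 0 and 1, so they are in parallel and share one voltage V; the full source current 2 A splits among them.
1/R_par = 1/100 + 1/5100 + 1/560 = 0.01198 S  =>  R_par = 83.46 Ω
V = I × R_par = 2 × 83.46 = 166.9 V
I_R2 = V/R2 = 166.9/5100 = 0.03273 A

Final answer: 0.03273 A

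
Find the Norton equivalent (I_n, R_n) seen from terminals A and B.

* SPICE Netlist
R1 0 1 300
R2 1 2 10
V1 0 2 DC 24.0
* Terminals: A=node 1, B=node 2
Find the Thévenin equivalent first; then I_n = V_th/R_th and R_n = R_th.
Step 1 — V_th is the open-circuit voltage V_A - V_B (nothing connected across the terminals).
Nodal analysis, taking node 2 as the 0 V reference.
Source V1 fixes V_0 = 24 V.
KCL at each unknown node (sum of currents leaving = 0; resistances in Ω):
  Node 1: (V_1 - 24)/300 + (V_1 - 0)/10 = 0
Collecting terms: 0.1033 × V_1 = 0.08  =>  V_1 = 0.7742 V
V_th = V_1 - V_2 = 0.7742 - 0 = 0.7742 V
Step 2 — R_th: zero the source — replace V1 by a short circuit (node 2 merges into node 0) — and find the resistance seen between A (node 1) and B (node 0).
Reduce the network between node 1 (A) and node 0 (B) by series/parallel combination:
  Rp1 = R1 ‖ R2 (parallel, both between nodes 0 and 1) = 1/(1/300 + 1/10) = 9.677 Ω
R_th = 9.677 Ω
I_n = V_th/R_th = 0.7742/9.677 = 0.08 A, and R_n = R_th = 9.677 Ω

Final answer: I_n = 0.08 A, R_n = 9.677 Ω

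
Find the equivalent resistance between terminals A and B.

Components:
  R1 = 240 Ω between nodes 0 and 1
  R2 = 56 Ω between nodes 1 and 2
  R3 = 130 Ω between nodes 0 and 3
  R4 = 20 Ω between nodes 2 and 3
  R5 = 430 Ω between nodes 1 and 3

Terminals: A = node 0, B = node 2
The network is not a plain series/parallel combination. Inject a 1 A test current into terminal A (node 0) and return it from terminal B (node 2); then R_eq = V_A / (1 A).
Nodal analysis, taking node 2 as the 0 V reference.
Current source I_test pushes 1 A into node 0 and draws it out of node 2.
KCL at each unknown node (sum of currents leaving = 0; resistances in Ω):
  Node 0: (V_0 - V_1)/240 + (V_0 - V_3)/130 - 1 = 0
  Node 1: (V_1 - V_0)/240 + (V_1 - 0)/56 + (V_1 - V_3)/430 = 0
  Node 3: (V_3 - V_0)/130 + (V_3 - V_1)/430 + (V_3 - 0)/20 = 0
Collecting terms (coefficients in siemens):
  0.01186·V_0 - 0.004167·V_1 - 0.007692·V_3 = 1
  0.02435·V_1 - 0.004167·V_0 - 0.002326·V_3 = 0
  0.06002·V_3 - 0.007692·V_0 - 0.002326·V_1 = 0
Solving these 3 simultaneous equations (Gaussian elimination) gives:
  V_0 = 99.49 V, V_1 = 18.31 V, V_3 = 13.46 V
R_eq = V_0 / 1 A = 99.49 Ω

Final answer: 99.49 Ω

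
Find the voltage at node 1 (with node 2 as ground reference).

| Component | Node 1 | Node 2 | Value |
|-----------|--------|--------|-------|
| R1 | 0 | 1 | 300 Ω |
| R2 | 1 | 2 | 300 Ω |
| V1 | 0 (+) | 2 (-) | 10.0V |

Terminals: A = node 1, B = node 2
Nodal analysis, taking node 2 as the 0 V reference.
Source V1 fixes V_0 = 10 V.
KCL at each unknown node (sum of currents leaving = 0; resistances in Ω):
  Node 1: (V_1 - 10)/300 + (V_1 - 0)/300 = 0
Collecting terms: 0.006667 × V_1 = 0.03333  =>  V_1 = 5 V
The requested potential is V_1 = 5 V.

Final answer: V_1 = 5 V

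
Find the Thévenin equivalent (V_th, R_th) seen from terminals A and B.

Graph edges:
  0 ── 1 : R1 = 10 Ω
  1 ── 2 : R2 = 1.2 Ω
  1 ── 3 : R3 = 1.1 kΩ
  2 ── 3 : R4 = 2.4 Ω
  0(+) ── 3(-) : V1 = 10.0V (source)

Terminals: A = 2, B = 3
Step 1 — V_th is the open-circuit voltage V_A - V_B (nothing connected across the terminals).
Nodal analysis, taking node 3 as the 0 V reference.
Source V1 fixes V_0 = 10 V.
KCL at each unknown node (sum of currents leaving = 0; resistances in Ω):
  Node 1: (V_1 - 10)/10 + (V_1 - V_2)/1.2 + (V_1 - 0)/1100 = 0
  Node 2: (V_2 - V_1)/1.2 + (V_2 - 0)/2.4 = 0
Collecting terms (coefficients in siemens):
  0.9342·V_1 - 0.8333·V_2 = 1
  1.25·V_2 - 0.8333·V_1 = 0
Determinant D = (0.9342)(1.25) - (-0.8333)(-0.8333) = 0.4734
V_1 = [(1)(1.25) - (-0.8333)(0)]/D = 2.641 V
V_2 = [(0.9342)(0) - (1)(-0.8333)]/D = 1.76 V
V_th = V_2 - V_3 = 1.76 - 0 = 1.76 V
Step 2 — R_th: zero the source — replace V1 by a short circuit (node 3 merges into node 0) — and find the resistance seen between A (node 2) and B (node 0).
Reduce the network between node 2 (A) and node 0 (B) by series/parallel combination:
  Rp1 = R1 ‖ R3 (parallel, both between nodes 0 and 1) = 1/(1/10 + 1/1100) = 9.91 Ω
  Rs1 = R2 + Rp1 (series, joined only at node 1) = 1.2 + 9.91 = 11.11 Ω
  Rp2 = R4 ‖ Rs1 (parallel, both between nodes 0 and 2) = 1/(1/2.4 + 1/11.11) = 1.974 Ω
R_th = 1.974 Ω

Final answer: V_th = 1.76 V, R_th = 1.974 Ω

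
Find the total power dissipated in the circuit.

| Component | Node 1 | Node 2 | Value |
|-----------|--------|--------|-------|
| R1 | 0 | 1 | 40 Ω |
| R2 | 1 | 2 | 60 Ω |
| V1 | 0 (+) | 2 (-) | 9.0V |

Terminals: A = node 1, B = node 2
Nodal analysis, taking node 2 as the 0 V reference.
Source V1 fixes V_0 = 9 V.
KCL at each unknown node (sum of currents leaving = 0; resistances in Ω):
  Node 1: (V_1 - 9)/40 + (V_1 - 0)/60 = 0
Collecting terms: 0.04167 × V_1 = 0.225  =>  V_1 = 5.4 V
Power in each resistor, P = (ΔV)²/R:
  P_R1 = (9 - 5.4)²/40 = 0.324 W
  P_R2 = (5.4 - 0)²/60 = 0.486 W
P_total = P_R1 + P_R2 = 0.81 W

Final answer: 0.81 W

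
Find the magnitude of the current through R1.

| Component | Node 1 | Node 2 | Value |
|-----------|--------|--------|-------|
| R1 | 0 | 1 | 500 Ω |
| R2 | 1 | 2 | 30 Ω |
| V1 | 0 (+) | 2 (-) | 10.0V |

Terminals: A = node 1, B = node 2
Nodal analysis, taking node 2 as the 0 V reference.
Source V1 fixes V_0 = 10 V.
KCL at each unknown node (sum of currents leaving = 0; resistances in Ω):
  Node 1: (V_1 - 10)/500 + (V_1 - 0)/30 = 0
Collecting terms: 0.03533 × V_1 = 0.02  =>  V_1 = 0.566 V
I_R1 = (V_0 - V_1)/R1 = (10 - 0.566)/500 = 0.01887 A
|I_R1| = 0.01887 A

Final answer: |I_R1| = 0.01887 A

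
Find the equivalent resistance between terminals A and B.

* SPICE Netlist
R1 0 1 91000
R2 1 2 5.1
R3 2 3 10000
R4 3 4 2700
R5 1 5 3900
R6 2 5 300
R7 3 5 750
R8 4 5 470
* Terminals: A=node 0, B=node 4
The network is not a plain series/parallel combination. Inject a 1 A test current into terminal A (node 0) and return it from terminal B (node 4); then R_eq = V_A / (1 A).
Nodal analysis, taking node 4 as the 0 V reference.
Current source I_test pushes 1 A into node 0 and draws it out of node 4.
KCL at each unknown node (sum of currents leaving = 0; resistances in Ω):
  Node 0: (V_0 - V_1)/91000 - 1 = 0
  Node 1: (V_1 - V_0)/91000 + (V_1 - V_2)/5.1 + (V_1 - V_5)/3900 = 0
  Node 2: (V_2 - V_1)/5.1 + (V_2 - V_3)/10000 + (V_2 - V_5)/300 = 0
  Node 3: (V_3 - V_2)/10000 + (V_3 - 0)/2700 + (V_3 - V_5)/750 = 0
  Node 5: (V_5 - V_1)/3900 + (V_5 - V_2)/300 + (V_5 - V_3)/750 + (V_5 - 0)/470 = 0
Collecting terms (coefficients in siemens):
  0.00001099·V_0 - 0.00001099·V_1 = 1
  0.1963·V_1 - 0.00001099·V_0 - 0.1961·V_2 - 0.0002564·V_5 = 0
  0.1995·V_2 - 0.1961·V_1 - 0.0001·V_3 - 0.003333·V_5 = 0
  0.001804·V_3 - 0.0001·V_2 - 0.001333·V_5 = 0
  0.007051·V_5 - 0.0002564·V_1 - 0.003333·V_2 - 0.001333·V_3 = 0
Solving these 5 simultaneous equations (Gaussian elimination) gives:
  V_0 = 91680 V, V_1 = 684.2 V, V_2 = 679.4 V, V_3 = 341.2 V
  V_5 = 410.6 V
R_eq = V_0 / 1 A = 91680 Ω = 91.68 kΩ

Final answer: 91.68 kΩ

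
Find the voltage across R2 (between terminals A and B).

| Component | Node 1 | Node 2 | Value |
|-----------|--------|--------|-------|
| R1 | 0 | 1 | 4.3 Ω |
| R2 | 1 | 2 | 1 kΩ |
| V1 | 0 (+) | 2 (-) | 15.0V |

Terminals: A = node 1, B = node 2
R1 and R2 are in series across V1 (node 0 → node 1 → node 2), and the output A–B is taken across R2, so this is a voltage divider.
Series current: I = V1/(R1 + R2) = 15/(4.3 + 1000) = 15/1004 = 0.01494 A
V_R2 = I × R2 = V1 × R2/(R1 + R2) = 15 × 1000/1004 = 14.94 V

Final answer: 14.94 V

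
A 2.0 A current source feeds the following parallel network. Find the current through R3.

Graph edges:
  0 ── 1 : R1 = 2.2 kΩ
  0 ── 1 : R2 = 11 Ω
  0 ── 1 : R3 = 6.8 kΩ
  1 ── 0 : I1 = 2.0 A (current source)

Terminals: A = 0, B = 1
All resistors sit directly between nodes 0 and 1, so they are in parallel and share one voltage V; the full source current 2 A splits among them.
1/R_par = 1/2200 + 1/11 + 1/6800 = 0.09151 S  =>  R_par = 10.93 Ω
V = I × R_par = 2 × 10.93 = 21.86 V
I_R3 = V/R3 = 21.86/6800 = 0.003214 A

Final answer: 0.003214 A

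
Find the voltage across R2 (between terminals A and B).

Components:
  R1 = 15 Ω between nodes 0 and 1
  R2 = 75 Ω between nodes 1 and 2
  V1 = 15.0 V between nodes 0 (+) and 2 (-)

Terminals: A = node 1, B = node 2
R1 and R2 are in series across V1 (node 0 → node 1 → node 2), and the output A–B is taken across R2, so this is a voltage divider.
Series current: I = V1/(R1 + R2) = 15/(15 + 75) = 15/90 = 0.1667 A
V_R2 = I × R2 = V1 × R2/(R1 + R2) = 15 × 75/90 = 12.5 V

Final answer: 12.5 V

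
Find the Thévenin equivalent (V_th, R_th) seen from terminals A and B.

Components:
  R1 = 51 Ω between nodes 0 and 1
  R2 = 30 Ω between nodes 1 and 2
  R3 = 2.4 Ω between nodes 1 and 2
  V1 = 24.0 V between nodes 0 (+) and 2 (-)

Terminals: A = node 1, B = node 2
Step 1 — V_th is the open-circuit voltage V_A - V_B (nothing connected across the terminals).
Nodal analysis, taking node 2 as the 0 V reference.
Source V1 fixes V_0 = 24 V.
KCL at each unknown node (sum of currents leaving = 0; resistances in Ω):
  Node 1: (V_1 - 24)/51 + (V_1 - 0)/30 + (V_1 - 0)/2.4 = 0
Collecting terms: 0.4696 × V_1 = 0.4706  =>  V_1 = 1.002 V
V_th = V_1 - V_2 = 1.002 - 0 = 1.002 V
Step 2 — R_th: zero the source — replace V1 by a short circuit (node 2 merges into node 0) — and find the resistance seen between A (node 1) and B (node 0).
Reduce the network between node 1 (A) and node 0 (B) by series/parallel combination:
  Rp1 = R1 ‖ R2 ‖ R3 (parallel, all between nodes 0 and 1) = 1/(1/51 + 1/30 + 1/2.4) = 2.129 Ω
R_th = 2.129 Ω

Final answer: V_th = 1.002 V, R_th = 2.129 Ω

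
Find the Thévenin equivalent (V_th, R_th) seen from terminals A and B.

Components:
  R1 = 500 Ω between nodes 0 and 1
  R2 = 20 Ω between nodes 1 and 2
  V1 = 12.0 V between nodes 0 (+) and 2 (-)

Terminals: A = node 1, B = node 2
Step 1 — V_th is the open-circuit voltage V_A - V_B (nothing connected across the terminals).
Nodal analysis, taking node 2 as the 0 V reference.
Source V1 fixes V_0 = 12 V.
KCL at each unknown node (sum of currents leaving = 0; resistances in Ω):
  Node 1: (V_1 - 12)/500 + (V_1 - 0)/20 = 0
Collecting terms: 0.052 × V_1 = 0.024  =>  V_1 = 0.4615 V
V_th = V_1 - V_2 = 0.4615 - 0 = 0.4615 V
Step 2 — R_th: zero the source — replace V1 by a short circuit (node 2 merges into node 0) — and find the resistance seen between A (node 1) and B (node 0).
Reduce the network between node 1 (A) and node 0 (B) by series/parallel combination:
  Rp1 = R1 ‖ R2 (parallel, both between nodes 0 and 1) = 1/(1/500 + 1/20) = 19.23 Ω
R_th = 19.23 Ω

Final answer: V_th = 0.4615 V, R_th = 19.23 Ω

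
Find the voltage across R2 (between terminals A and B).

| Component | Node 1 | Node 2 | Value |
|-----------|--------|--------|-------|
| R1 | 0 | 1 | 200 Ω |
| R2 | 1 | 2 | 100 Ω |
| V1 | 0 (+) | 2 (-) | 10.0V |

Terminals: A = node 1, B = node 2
R1 and R2 are in series across V1 (node 0 → node 1 → node 2), and the output A–B is taken across R2, so this is a voltage divider.
Series current: I = V1/(R1 + R2) = 10/(200 + 100) = 10/300 = 0.03333 A
V_R2 = I × R2 = V1 × R2/(R1 + R2) = 10 × 100/300 = 3.333 V

Final answer: 3.333 V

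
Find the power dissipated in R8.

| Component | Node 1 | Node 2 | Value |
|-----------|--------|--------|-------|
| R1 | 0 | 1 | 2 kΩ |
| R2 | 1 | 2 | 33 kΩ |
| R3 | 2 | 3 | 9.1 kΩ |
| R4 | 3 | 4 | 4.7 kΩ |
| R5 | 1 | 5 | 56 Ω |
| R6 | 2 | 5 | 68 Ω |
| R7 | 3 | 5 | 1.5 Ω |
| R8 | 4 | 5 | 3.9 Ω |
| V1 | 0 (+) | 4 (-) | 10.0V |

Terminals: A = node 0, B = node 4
Nodal analysis, taking node 4 as the 0 V reference.
Source V1 fixes V_0 = 10 V.
KCL at each unknown node (sum of currents leaving = 0; resistances in Ω):
  Node 1: (V_1 - 10)/2000 + (V_1 - V_2)/33000 + (V_1 - V_5)/56 = 0
  Node 2: (V_2 - V_1)/33000 + (V_2 - V_3)/9100 + (V_2 - V_5)/68 = 0
  Node 3: (V_3 - V_2)/9100 + (V_3 - 0)/4700 + (V_3 - V_5)/1.5 = 0
  Node 5: (V_5 - V_1)/56 + (V_5 - V_2)/68 + (V_5 - V_3)/1.5 + (V_5 - 0)/3.9 = 0
Collecting terms (coefficients in siemens):
  0.01839·V_1 - 0.0000303·V_2 - 0.01786·V_5 = 0.005
  0.01485·V_2 - 0.0000303·V_1 - 0.0001099·V_3 - 0.01471·V_5 = 0
  0.667·V_3 - 0.0001099·V_2 - 0.6667·V_5 = 0
  0.9556·V_5 - 0.01786·V_1 - 0.01471·V_2 - 0.6667·V_3 = 0
Solving these 4 simultaneous equations (Gaussian elimination) gives:
  V_1 = 0.2903 V, V_2 = 0.01947 V, V_3 = 0.01891 V, V_5 = 0.01892 V
I_R8 = (V_4 - V_5)/R8 = (0 - 0.01892)/3.9 = -0.004851 A
P_R8 = I_R8² × R8 = (-0.004851)² × 3.9 = 0.00009177 W

Final answer: 9.177e-05 W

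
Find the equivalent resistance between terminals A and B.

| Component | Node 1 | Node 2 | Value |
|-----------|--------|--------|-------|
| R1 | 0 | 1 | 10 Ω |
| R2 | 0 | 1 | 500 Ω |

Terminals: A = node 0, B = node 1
Reduce the network between node 0 (A) and node 1 (B) by series/parallel combination:
  Rp1 = R1 ‖ R2 (parallel, both between nodes 0 and 1) = 1/(1/10 + 1/500) = 9.804 Ω
R_eq = 9.804 Ω

Final answer: 9.804 Ω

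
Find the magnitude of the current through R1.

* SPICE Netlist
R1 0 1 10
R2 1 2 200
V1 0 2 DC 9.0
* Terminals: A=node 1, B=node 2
Nodal analysis, taking node 2 as the 0 V reference.
Source V1 fixes V_0 = 9 V.
KCL at each unknown node (sum of currents leaving = 0; resistances in Ω):
  Node 1: (V_1 - 9)/10 + (V_1 - 0)/200 = 0
Collecting terms: 0.105 × V_1 = 0.9  =>  V_1 = 8.571 V
I_R1 = (V_0 - V_1)/R1 = (9 - 8.571)/10 = 0.04286 A
|I_R1| = 0.04286 A

Final answer: |I_R1| = 0.04286 A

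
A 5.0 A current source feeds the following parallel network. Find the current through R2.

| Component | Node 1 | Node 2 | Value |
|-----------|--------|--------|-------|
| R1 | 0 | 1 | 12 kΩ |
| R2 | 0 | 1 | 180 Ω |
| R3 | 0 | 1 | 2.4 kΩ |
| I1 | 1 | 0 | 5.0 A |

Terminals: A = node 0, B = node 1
All resistors sit directly between nodes 0 and 1, so they are in parallel and share one voltage V; the full source current 5 A splits among them.
1/R_par = 1/12000 + 1/180 + 1/2400 = 0.006056 S  =>  R_par = 165.1 Ω
V = I × R_par = 5 × 165.1 = 825.7 V
I_R2 = V/R2 = 825.7/180 = 4.587 A

Final answer: 4.587 A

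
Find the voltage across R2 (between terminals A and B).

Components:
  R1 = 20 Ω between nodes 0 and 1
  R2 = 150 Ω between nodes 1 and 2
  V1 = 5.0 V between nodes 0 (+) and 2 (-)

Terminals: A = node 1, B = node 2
R1 and R2 are in series across V1 (node 0 → node 1 → node 2), and the output A–B is taken across R2, so this is a voltage divider.
Series current: I = V1/(R1 + R2) = 5/(20 + 150) = 5/170 = 0.02941 A
V_R2 = I × R2 = V1 × R2/(R1 + R2) = 5 × 150/170 = 4.412 V

Final answer: 4.412 V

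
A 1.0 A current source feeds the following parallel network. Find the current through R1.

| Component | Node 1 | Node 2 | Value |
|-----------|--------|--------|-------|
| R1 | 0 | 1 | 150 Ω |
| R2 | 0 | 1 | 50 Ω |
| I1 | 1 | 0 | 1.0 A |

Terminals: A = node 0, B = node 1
All resistors sit directly between nodes 0 and 1, so they are in parallel and share one voltage V; the full source current 1 A splits among them.
1/R_par = 1/150 + 1/50 = 0.02667 S  =>  R_par = 37.5 Ω
V = I × R_par = 1 × 37.5 = 37.5 V
I_R1 = V/R1 = 37.5/150 = 0.25 A

Final answer: 0.25 A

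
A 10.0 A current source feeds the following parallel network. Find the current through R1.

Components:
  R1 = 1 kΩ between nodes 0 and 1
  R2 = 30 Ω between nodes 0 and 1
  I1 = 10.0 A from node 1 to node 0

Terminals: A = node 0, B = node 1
All resistors sit directly between nodes 0 and 1, so they are in parallel and share one voltage V; the full source current 10 A splits among them.
1/R_par = 1/1000 + 1/30 = 0.03433 S  =>  R_par = 29.13 Ω
V = I × R_par = 10 × 29.13 = 291.3 V
I_R1 = V/R1 = 291.3/1000 = 0.2913 A

Final answer: 0.2913 A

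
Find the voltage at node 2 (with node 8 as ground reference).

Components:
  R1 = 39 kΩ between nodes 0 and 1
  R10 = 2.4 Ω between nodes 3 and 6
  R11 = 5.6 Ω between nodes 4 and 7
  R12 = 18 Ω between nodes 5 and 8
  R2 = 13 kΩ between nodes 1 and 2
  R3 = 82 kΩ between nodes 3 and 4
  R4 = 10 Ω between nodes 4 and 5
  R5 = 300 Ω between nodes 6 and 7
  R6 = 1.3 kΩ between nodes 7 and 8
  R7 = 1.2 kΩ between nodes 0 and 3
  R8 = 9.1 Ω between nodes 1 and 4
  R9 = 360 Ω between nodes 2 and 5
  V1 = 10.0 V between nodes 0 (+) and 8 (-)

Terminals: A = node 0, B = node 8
Nodal analysis, taking node 8 as the 0 V reference.
Source V1 fixes V_0 = 10 V.
KCL at each unknown node (sum of currents leaving = 0; resistances in Ω):
  Node 1: (V_1 - 10)/39000 + (V_1 - V_2)/13000 + (V_1 - V_4)/9.1 = 0
  Node 2: (V_2 - V_1)/13000 + (V_2 - V_5)/360 = 0
  Node 3: (V_3 - V_4)/82000 + (V_3 - 10)/1200 + (V_3 - V_6)/2.4 = 0
  Node 4: (V_4 - V_3)/82000 + (V_4 - V_5)/10 + (V_4 - V_1)/9.1 + (V_4 - V_7)/5.6 = 0
  Node 5: (V_5 - V_4)/10 + (V_5 - V_2)/360 + (V_5 - 0)/18 = 0
  Node 6: (V_6 - V_7)/300 + (V_6 - V_3)/2.4 = 0
  Node 7: (V_7 - V_6)/300 + (V_7 - 0)/1300 + (V_7 - V_4)/5.6 = 0
Collecting terms (coefficients in siemens):
  0.11·V_1 - 0.00007692·V_2 - 0.1099·V_4 = 0.0002564
  0.002855·V_2 - 0.00007692·V_1 - 0.002778·V_5 = 0
  0.4175·V_3 - 0.0000122·V_4 - 0.4167·V_6 = 0.008333
  0.3885·V_4 - 0.1099·V_1 - 0.0000122·V_3 - 0.1·V_5 - 0.1786·V_7 = 0
  0.1583·V_5 - 0.002778·V_2 - 0.1·V_4 = 0
  0.42·V_6 - 0.4167·V_3 - 0.003333·V_7 = 0
  0.1827·V_7 - 0.1786·V_4 - 0.003333·V_6 = 0
Solving these 7 simultaneous equations (Gaussian elimination) gives:
  V_1 = 0.1869 V, V_2 = 0.1206 V, V_3 = 2.183 V, V_4 = 0.1847 V
  V_5 = 0.1187 V, V_6 = 2.167 V, V_7 = 0.2201 V
The requested potential is V_2 = 0.1206 V.

Final answer: V_2 = 0.1206 V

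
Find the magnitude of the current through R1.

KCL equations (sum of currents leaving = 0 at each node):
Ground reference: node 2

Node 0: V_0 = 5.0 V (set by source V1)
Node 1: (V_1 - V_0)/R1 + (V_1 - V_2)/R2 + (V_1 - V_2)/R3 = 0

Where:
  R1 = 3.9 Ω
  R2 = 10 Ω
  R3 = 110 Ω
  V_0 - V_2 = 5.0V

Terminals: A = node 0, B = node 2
Nodal analysis, taking node 2 as the 0 V reference.
Source V1 fixes V_0 = 5 V.
KCL at each unknown node (sum of currents leaving = 0; resistances in Ω):
  Node 1: (V_1 - 5)/3.9 + (V_1 - 0)/10 + (V_1 - 0)/110 = 0
Collecting terms: 0.3655 × V_1 = 1.282  =>  V_1 = 3.508 V
I_R1 = (V_0 - V_1)/R1 = (5 - 3.508)/3.9 = 0.3827 A
|I_R1| = 0.3827 A

Final answer: |I_R1| = 0.3827 A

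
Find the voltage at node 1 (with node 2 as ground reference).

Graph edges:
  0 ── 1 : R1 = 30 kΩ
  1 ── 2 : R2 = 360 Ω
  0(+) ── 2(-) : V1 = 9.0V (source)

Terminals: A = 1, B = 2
Nodal analysis, taking node 2 as the 0 V reference.
Source V1 fixes V_0 = 9 V.
KCL at each unknown node (sum of currents leaving = 0; resistances in Ω):
  Node 1: (V_1 - 9)/30000 + (V_1 - 0)/360 = 0
Collecting terms: 0.002811 × V_1 = 0.0003  =>  V_1 = 0.1067 V
The requested potential is V_1 = 0.1067 V.

Final answer: V_1 = 0.1067 V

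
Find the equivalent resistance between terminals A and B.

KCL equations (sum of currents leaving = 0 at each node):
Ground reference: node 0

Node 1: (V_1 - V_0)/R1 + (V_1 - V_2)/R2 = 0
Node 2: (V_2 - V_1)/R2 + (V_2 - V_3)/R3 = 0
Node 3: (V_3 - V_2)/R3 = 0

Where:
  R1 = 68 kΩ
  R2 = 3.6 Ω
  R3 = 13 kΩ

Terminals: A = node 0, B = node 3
Reduce the network between node 0 (A) and node 3 (B) by series/parallel combination:
  Rs1 = R1 + R2 (series, joined only at node 1) = 68000 + 3.6 = 68000 Ω
  Rs2 = R3 + Rs1 (series, joined only at node 2) = 13000 + 68000 = 81000 Ω
R_eq = 81 kΩ

Final answer: 81 kΩ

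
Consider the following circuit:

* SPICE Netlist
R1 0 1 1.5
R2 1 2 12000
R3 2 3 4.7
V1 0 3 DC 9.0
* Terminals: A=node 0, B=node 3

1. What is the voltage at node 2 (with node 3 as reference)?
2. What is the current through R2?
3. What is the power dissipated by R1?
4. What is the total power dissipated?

Nodal analysis, taking node 3 as the 0 V reference.
Source V1 fixes V_0 = 9 V.
KCL at each unknown node (sum of currents leaving = 0; resistances in Ω):
  Node 1: (V_1 - 9)/1.5 + (V_1 - V_2)/12000 = 0
  Node 2: (V_2 - V_1)/12000 + (V_2 - 0)/4.7 = 0
Collecting terms (coefficients in siemens):
  0.6667·V_1 - 0.00008333·V_2 = 6
  0.2128·V_2 - 0.00008333·V_1 = 0
Determinant D = (0.6667)(0.2128) - (-0.00008333)(-0.00008333) = 0.1419
V_1 = [(6)(0.2128) - (-0.00008333)(0)]/D = 8.999 V
V_2 = [(0.6667)(0) - (6)(-0.00008333)]/D = 0.003523 V
Part 1:
  Read off the nodal solution: V_2 = 0.003523 V
Part 2:
  I_R2 = (V_1 - V_2)/R2 = (8.999 - 0.003523)/12000 = 0.0007496 A
  Magnitude: I_R2 = 0.0007496 A
Part 3:
  I_R1 = (V_0 - V_1)/R1 = (9 - 8.999)/1.5 = 0.0007496 A
  P_R1 = I_R1² × R1 = (0.0007496)² × 1.5 = 0.0000008429 W
Part 4:
  Power in each resistor, P = (ΔV)²/R:
    P_R1 = (9 - 8.999)²/1.5 = 0.0000008429 W
    P_R2 = (8.999 - 0.003523)²/12000 = 0.006743 W
    P_R3 = (0.003523 - 0)²/4.7 = 0.000002641 W
  P_total = P_R1 + P_R2 + P_R3 = 0.006747 W

Final answers:
1. V_2 = 0.003523 V
2. I_R2 = 0.0007496 A
3. P_R1 = 8.429e-07 W
4. P_total = 0.006747 W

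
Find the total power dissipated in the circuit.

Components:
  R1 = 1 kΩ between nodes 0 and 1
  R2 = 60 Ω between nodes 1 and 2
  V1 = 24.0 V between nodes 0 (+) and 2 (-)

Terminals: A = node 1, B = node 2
Nodal analysis, taking node 2 as the 0 V reference.
Source V1 fixes V_0 = 24 V.
KCL at each unknown node (sum of currents leaving = 0; resistances in Ω):
  Node 1: (V_1 - 24)/1000 + (V_1 - 0)/60 = 0
Collecting terms: 0.01767 × V_1 = 0.024  =>  V_1 = 1.358 V
Power in each resistor, P = (ΔV)²/R:
  P_R1 = (24 - 1.358)²/1000 = 0.5126 W
  P_R2 = (1.358 - 0)²/60 = 0.03076 W
P_total = P_R1 + P_R2 = 0.5434 W

Final answer: 0.5434 W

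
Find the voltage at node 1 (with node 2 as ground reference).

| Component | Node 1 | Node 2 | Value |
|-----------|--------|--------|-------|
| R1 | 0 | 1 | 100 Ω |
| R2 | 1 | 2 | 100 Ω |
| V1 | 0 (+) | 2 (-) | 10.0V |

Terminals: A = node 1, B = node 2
Nodal analysis, taking node 2 as the 0 V reference.
Source V1 fixes V_0 = 10 V.
KCL at each unknown node (sum of currents leaving = 0; resistances in Ω):
  Node 1: (V_1 - 10)/100 + (V_1 - 0)/100 = 0
Collecting terms: 0.02 × V_1 = 0.1  =>  V_1 = 5 V
The requested potential is V_1 = 5 V.

Final answer: V_1 = 5 V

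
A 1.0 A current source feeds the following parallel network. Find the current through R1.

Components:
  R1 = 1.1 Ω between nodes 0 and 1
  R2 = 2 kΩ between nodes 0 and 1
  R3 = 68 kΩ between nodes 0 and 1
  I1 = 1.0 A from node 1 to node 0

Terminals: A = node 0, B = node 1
All resistors sit directly between nodes 0 and 1, so they are in parallel and share one voltage V; the full source current 1 A splits among them.
1/R_par = 1/1.1 + 1/2000 + 1/68000 = 0.9096 S  =>  R_par = 1.099 Ω
V = I × R_par = 1 × 1.099 = 1.099 V
I_R1 = V/R1 = 1.099/1.1 = 0.9994 A

Final answer: 0.9994 A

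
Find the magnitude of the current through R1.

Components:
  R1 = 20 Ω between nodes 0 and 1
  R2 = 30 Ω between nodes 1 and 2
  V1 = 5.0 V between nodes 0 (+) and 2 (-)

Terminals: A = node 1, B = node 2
Nodal analysis, taking node 2 as the 0 V reference.
Source V1 fixes V_0 = 5 V.
KCL at each unknown node (sum of currents leaving = 0; resistances in Ω):
  Node 1: (V_1 - 5)/20 + (V_1 - 0)/30 = 0
Collecting terms: 0.08333 × V_1 = 0.25  =>  V_1 = 3 V
I_R1 = (V_0 - V_1)/R1 = (5 - 3)/20 = 0.1 A
|I_R1| = 0.1 A

Final answer: |I_R1| = 0.1 A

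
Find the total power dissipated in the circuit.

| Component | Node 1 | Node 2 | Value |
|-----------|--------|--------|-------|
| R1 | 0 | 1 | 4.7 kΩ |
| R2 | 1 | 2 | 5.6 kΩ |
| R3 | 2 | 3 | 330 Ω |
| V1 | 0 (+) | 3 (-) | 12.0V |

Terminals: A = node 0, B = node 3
Nodal analysis, taking node 3 as the 0 V reference.
Source V1 fixes V_0 = 12 V.
KCL at each unknown node (sum of currents leaving = 0; resistances in Ω):
  Node 1: (V_1 - 12)/4700 + (V_1 - V_2)/5600 = 0
  Node 2: (V_2 - V_1)/5600 + (V_2 - 0)/330 = 0
Collecting terms (coefficients in siemens):
  0.0003913·V_1 - 0.0001786·V_2 = 0.002553
  0.003209·V_2 - 0.0001786·V_1 = 0
Determinant D = (0.0003913)(0.003209) - (-0.0001786)(-0.0001786) = 0.000001224
V_1 = [(0.002553)(0.003209) - (-0.0001786)(0)]/D = 6.694 V
V_2 = [(0.0003913)(0) - (0.002553)(-0.0001786)]/D = 0.3725 V
Power in each resistor, P = (ΔV)²/R:
  P_R1 = (12 - 6.694)²/4700 = 0.00599 W
  P_R2 = (6.694 - 0.3725)²/5600 = 0.007136 W
  P_R3 = (0.3725 - 0)²/330 = 0.0004205 W
P_total = P_R1 + P_R2 + P_R3 = 0.01355 W

Final answer: 0.01355 W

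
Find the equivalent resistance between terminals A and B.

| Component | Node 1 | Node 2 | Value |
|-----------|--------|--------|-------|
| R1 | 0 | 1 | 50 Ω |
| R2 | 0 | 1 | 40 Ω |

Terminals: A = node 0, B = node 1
Reduce the network between node 0 (A) and node 1 (B) by series/parallel combination:
  Rp1 = R1 ‖ R2 (parallel, both between nodes 0 and 1) = 1/(1/50 + 1/40) = 22.22 Ω
R_eq = 22.22 Ω

Final answer: 22.22 Ω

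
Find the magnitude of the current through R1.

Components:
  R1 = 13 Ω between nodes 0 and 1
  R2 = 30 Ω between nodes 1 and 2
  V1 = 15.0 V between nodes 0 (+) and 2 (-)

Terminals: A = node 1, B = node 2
Nodal analysis, taking node 2 as the 0 V reference.
Source V1 fixes V_0 = 15 V.
KCL at each unknown node (sum of currents leaving = 0; resistances in Ω):
  Node 1: (V_1 - 15)/13 + (V_1 - 0)/30 = 0
Collecting terms: 0.1103 × V_1 = 1.154  =>  V_1 = 10.47 V
I_R1 = (V_0 - V_1)/R1 = (15 - 10.47)/13 = 0.3488 A
|I_R1| = 0.3488 A

Final answer: |I_R1| = 0.3488 A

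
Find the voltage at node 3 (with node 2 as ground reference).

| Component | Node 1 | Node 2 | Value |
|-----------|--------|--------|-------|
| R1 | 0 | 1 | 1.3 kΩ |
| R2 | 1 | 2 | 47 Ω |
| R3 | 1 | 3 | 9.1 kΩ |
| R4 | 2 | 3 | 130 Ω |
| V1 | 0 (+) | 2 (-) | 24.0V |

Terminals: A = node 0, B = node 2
Nodal analysis, taking node 2 as the 0 V reference.
Source V1 fixes V_0 = 24 V.
KCL at each unknown node (sum of currents leaving = 0; resistances in Ω):
  Node 1: (V_1 - 24)/1300 + (V_1 - 0)/47 + (V_1 - V_3)/9100 = 0
  Node 3: (V_3 - V_1)/9100 + (V_3 - 0)/130 = 0
Collecting terms (coefficients in siemens):
  0.02216·V_1 - 0.0001099·V_3 = 0.01846
  0.007802·V_3 - 0.0001099·V_1 = 0
Determinant D = (0.02216)(0.007802) - (-0.0001099)(-0.0001099) = 0.0001729
V_1 = [(0.01846)(0.007802) - (-0.0001099)(0)]/D = 0.8333 V
V_3 = [(0.02216)(0) - (0.01846)(-0.0001099)]/D = 0.01174 V
The requested potential is V_3 = 0.01174 V.

Final answer: V_3 = 0.01174 V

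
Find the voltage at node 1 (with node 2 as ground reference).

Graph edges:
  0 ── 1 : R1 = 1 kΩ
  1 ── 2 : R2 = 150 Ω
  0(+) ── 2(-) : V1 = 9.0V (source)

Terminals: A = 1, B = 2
Nodal analysis, taking node 2 as the 0 V reference.
Source V1 fixes V_0 = 9 V.
KCL at each unknown node (sum of currents leaving = 0; resistances in Ω):
  Node 1: (V_1 - 9)/1000 + (V_1 - 0)/150 = 0
Collecting terms: 0.007667 × V_1 = 0.009  =>  V_1 = 1.174 V
The requested potential is V_1 = 1.174 V.

Final answer: V_1 = 1.174 V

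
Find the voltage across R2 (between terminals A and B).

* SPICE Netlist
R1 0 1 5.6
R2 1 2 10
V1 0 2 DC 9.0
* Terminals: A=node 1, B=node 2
R1 and R2 are in series across V1 (node 0 → node 1 → node 2), and the output A–B is taken across R2, so this is a voltage divider.
Series current: I = V1/(R1 + R2) = 9/(5.6 + 10) = 9/15.6 = 0.5769 A
V_R2 = I × R2 = V1 × R2/(R1 + R2) = 9 × 10/15.6 = 5.769 V

Final answer: 5.769 V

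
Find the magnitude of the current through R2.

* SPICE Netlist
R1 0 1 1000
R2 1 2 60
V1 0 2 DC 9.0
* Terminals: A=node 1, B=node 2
Nodal analysis, taking node 2 as the 0 V reference.
Source V1 fixes V_0 = 9 V.
KCL at each unknown node (sum of currents leaving = 0; resistances in Ω):
  Node 1: (V_1 - 9)/1000 + (V_1 - 0)/60 = 0
Collecting terms: 0.01767 × V_1 = 0.009  =>  V_1 = 0.5094 V
I_R2 = (V_1 - V_2)/R2 = (0.5094 - 0)/60 = 0.008491 A
|I_R2| = 0.008491 A

Final answer: |I_R2| = 0.008491 A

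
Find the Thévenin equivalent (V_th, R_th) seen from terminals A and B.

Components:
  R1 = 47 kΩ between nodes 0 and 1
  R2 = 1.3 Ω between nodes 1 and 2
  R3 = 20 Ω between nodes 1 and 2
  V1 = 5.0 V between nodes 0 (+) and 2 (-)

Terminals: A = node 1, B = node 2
Step 1 — V_th is the open-circuit voltage V_A - V_B (nothing connected across the terminals).
Nodal analysis, taking node 2 as the 0 V reference.
Source V1 fixes V_0 = 5 V.
KCL at each unknown node (sum of currents leaving = 0; resistances in Ω):
  Node 1: (V_1 - 5)/47000 + (V_1 - 0)/1.3 + (V_1 - 0)/20 = 0
Collecting terms: 0.8193 × V_1 = 0.0001064  =>  V_1 = 0.0001299 V
V_th = V_1 - V_2 = 0.0001299 - 0 = 0.0001299 V
Step 2 — R_th: zero the source — replace V1 by a short circuit (node 2 merges into node 0) — and find the resistance seen between A (node 1) and B (node 0).
Reduce the network between node 1 (A) and node 0 (B) by series/parallel combination:
  Rp1 = R1 ‖ R2 ‖ R3 (parallel, all between nodes 0 and 1) = 1/(1/47000 + 1/1.3 + 1/20) = 1.221 Ω
R_th = 1.221 Ω

Final answer: V_th = 0.0001299 V, R_th = 1.221 Ω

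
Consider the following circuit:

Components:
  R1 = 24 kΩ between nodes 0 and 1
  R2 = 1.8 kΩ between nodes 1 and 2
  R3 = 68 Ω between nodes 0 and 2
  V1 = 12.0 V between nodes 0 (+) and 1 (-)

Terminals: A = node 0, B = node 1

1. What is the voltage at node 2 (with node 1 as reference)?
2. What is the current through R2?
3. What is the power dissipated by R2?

Nodal analysis, taking node 1 as the 0 V reference.
Source V1 fixes V_0 = 12 V.
KCL at each unknown node (sum of currents leaving = 0; resistances in Ω):
  Node 2: (V_2 - 0)/1800 + (V_2 - 12)/68 = 0
Collecting terms: 0.01526 × V_2 = 0.1765  =>  V_2 = 11.56 V
Part 1:
  Read off the nodal solution: V_2 = 11.56 V
Part 2:
  I_R2 = (V_1 - V_2)/R2 = (0 - 11.56)/1800 = -0.006424 A
  Magnitude: I_R2 = 0.006424 A
Part 3:
  I_R2 = (V_1 - V_2)/R2 = (0 - 11.56)/1800 = -0.006424 A
  P_R2 = I_R2² × R2 = (-0.006424)² × 1800 = 0.07428 W

Final answers:
1. V_2 = 11.56 V
2. I_R2 = 0.006424 A
3. P_R2 = 0.07428 W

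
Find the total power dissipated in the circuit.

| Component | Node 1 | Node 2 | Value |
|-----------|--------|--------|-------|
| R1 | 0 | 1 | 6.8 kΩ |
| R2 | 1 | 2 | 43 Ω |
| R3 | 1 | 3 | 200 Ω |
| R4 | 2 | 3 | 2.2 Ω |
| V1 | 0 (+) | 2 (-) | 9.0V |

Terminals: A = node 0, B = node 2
Nodal analysis, taking node 2 as the 0 V reference.
Source V1 fixes V_0 = 9 V.
KCL at each unknown node (sum of currents leaving = 0; resistances in Ω):
  Node 1: (V_1 - 9)/6800 + (V_1 - 0)/43 + (V_1 - V_3)/200 = 0
  Node 3: (V_3 - V_1)/200 + (V_3 - 0)/2.2 = 0
Collecting terms (coefficients in siemens):
  0.0284·V_1 - 0.005·V_3 = 0.001324
  0.4595·V_3 - 0.005·V_1 = 0
Determinant D = (0.0284)(0.4595) - (-0.005)(-0.005) = 0.01303
V_1 = [(0.001324)(0.4595) - (-0.005)(0)]/D = 0.04669 V
V_3 = [(0.0284)(0) - (0.001324)(-0.005)]/D = 0.000508 V
Power in each resistor, P = (ΔV)²/R:
  P_R1 = (9 - 0.04669)²/6800 = 0.01179 W
  P_R2 = (0.04669 - 0)²/43 = 0.00005069 W
  P_R3 = (0.04669 - 0.000508)²/200 = 0.00001066 W
  P_R4 = (0 - 0.000508)²/2.2 = 0.0000001173 W
P_total = P_R1 + P_R2 + P_R3 + P_R4 = 0.01185 W

Final answer: 0.01185 W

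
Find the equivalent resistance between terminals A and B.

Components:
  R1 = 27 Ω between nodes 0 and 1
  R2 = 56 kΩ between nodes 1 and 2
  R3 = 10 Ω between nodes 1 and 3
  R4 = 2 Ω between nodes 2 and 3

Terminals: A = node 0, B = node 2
Reduce the network between node 0 (A) and node 2 (B) by series/parallel combination:
  Rs1 = R3 + R4 (series, joined only at node 3) = 10 + 2 = 12 Ω
  Rp1 = R2 ‖ Rs1 (parallel, both between nodes 1 and 2) = 1/(1/56000 + 1/12) = 12 Ω
  Rs2 = R1 + Rp1 (series, joined only at node 1) = 27 + 12 = 39 Ω
R_eq = 39 Ω

Final answer: 39 Ω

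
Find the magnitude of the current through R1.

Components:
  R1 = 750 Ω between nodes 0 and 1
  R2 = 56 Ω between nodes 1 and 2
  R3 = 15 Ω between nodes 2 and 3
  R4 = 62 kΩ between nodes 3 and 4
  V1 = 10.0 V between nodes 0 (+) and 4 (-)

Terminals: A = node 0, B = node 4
Nodal analysis, taking node 4 as the 0 V reference.
Source V1 fixes V_0 = 10 V.
KCL at each unknown node (sum of currents leaving = 0; resistances in Ω):
  Node 1: (V_1 - 10)/750 + (V_1 - V_2)/56 = 0
  Node 2: (V_2 - V_1)/56 + (V_2 - V_3)/15 = 0
  Node 3: (V_3 - V_2)/15 + (V_3 - 0)/62000 = 0
Collecting terms (coefficients in siemens):
  0.01919·V_1 - 0.01786·V_2 = 0.01333
  0.08452·V_2 - 0.01786·V_1 - 0.06667·V_3 = 0
  0.06668·V_3 - 0.06667·V_2 = 0
Solving these 3 simultaneous equations (Gaussian elimination) gives:
  V_1 = 9.881 V, V_2 = 9.872 V, V_3 = 9.869 V
I_R1 = (V_0 - V_1)/R1 = (10 - 9.881)/750 = 0.0001592 A
|I_R1| = 0.0001592 A

Final answer: |I_R1| = 0.0001592 A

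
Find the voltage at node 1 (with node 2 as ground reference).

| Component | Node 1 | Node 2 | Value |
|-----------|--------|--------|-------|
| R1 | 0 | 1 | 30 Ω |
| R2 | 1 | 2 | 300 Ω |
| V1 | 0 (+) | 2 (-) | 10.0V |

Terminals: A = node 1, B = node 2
Nodal analysis, taking node 2 as the 0 V reference.
Source V1 fixes V_0 = 10 V.
KCL at each unknown node (sum of currents leaving = 0; resistances in Ω):
  Node 1: (V_1 - 10)/30 + (V_1 - 0)/300 = 0
Collecting terms: 0.03667 × V_1 = 0.3333  =>  V_1 = 9.091 V
The requested potential is V_1 = 9.091 V.

Final answer: V_1 = 9.091 V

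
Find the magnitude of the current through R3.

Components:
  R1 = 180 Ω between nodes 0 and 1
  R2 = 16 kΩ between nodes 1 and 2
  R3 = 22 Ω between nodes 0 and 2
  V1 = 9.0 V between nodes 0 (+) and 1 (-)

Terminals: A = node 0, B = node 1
Nodal analysis, taking node 1 as the 0 V reference.
Source V1 fixes V_0 = 9 V.
KCL at each unknown node (sum of currents leaving = 0; resistances in Ω):
  Node 2: (V_2 - 0)/16000 + (V_2 - 9)/22 = 0
Collecting terms: 0.04552 × V_2 = 0.4091  =>  V_2 = 8.988 V
I_R3 = (V_0 - V_2)/R3 = (9 - 8.988)/22 = 0.0005617 A
|I_R3| = 0.0005617 A

Final answer: |I_R3| = 0.0005617 A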